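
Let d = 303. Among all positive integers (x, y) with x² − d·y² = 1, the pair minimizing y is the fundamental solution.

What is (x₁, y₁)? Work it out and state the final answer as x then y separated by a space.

2524 145

d=303: √d = [17; 2,2,5,2,2,34] (ℓ=6, even), read p_5/q_5
i=0: a=17 ⇒ p=17, q=1
…
i=4: a=2 ⇒ p=1027, q=59
i=5: a=2 ⇒ p=2524, q=145
(x₁, y₁) = (2524, 145);  2524² − 303·145² = 1 ✓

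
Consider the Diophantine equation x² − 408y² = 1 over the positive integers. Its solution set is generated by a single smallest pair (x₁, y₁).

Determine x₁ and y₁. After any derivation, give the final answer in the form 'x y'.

101 5

√408 = [20; 5,40, …], period ℓ=2 (even) → k=1
step 0: (20, 1)  from 20·(1,0) + (0,1)
step 1: (101, 5)  from 5·(20,1) + (1,0)
→ (101, 5).  Check: 101²=10201, 408·5²=10200, difference 1.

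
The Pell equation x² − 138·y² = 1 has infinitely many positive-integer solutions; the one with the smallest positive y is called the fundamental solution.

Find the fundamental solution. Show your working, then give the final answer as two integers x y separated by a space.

47 4

[11; 1,2,1,22] for √138; ℓ=4 ⇒ convergent index 3
i=0: a=11 ⇒ p=11, q=1
…
i=2: a=2 ⇒ p=35, q=3
i=3: a=1 ⇒ p=47, q=4
(x₁, y₁) = (47, 4);  47² − 138·4² = 1 ✓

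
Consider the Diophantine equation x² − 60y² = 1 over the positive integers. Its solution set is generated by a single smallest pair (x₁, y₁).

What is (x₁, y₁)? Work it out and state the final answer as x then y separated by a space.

d=60: √d = [7; 1,2,1,14] (ℓ=4, even), read p_3/q_3
i=0: a=7 ⇒ p=7, q=1
i=1: a=1 ⇒ p=8, q=1
i=2: a=2 ⇒ p=23, q=3
i=3: a=1 ⇒ p=31, q=4
(x₁, y₁) = (31, 4);  31² − 60·4² = 1 ✓

31 4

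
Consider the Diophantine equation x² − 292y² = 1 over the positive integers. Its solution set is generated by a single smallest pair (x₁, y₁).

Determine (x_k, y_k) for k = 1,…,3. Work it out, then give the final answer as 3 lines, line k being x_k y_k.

√292 = [17; 11,2,1,3,8,3,1,2,11,34, …], period ℓ=10 (even) → k=9
a_0=17:  p_0=17·1+0=17,  q_0=17·0+1=1
a_1=11:  p_1=11·17+1=188,  q_1=11·1+0=11
…
a_3=1:  p_3=1·393+188=581,  q_3=1·23+11=34
…
a_8=2:  p_8=2·72812+55143=200767,  q_8=2·4261+3227=11749
a_9=11:  p_9=11·200767+72812=2281249,  q_9=11·11749+4261=133500
→ (2281249, 133500).  Check: 2281249²=5204097000001, 292·133500²=5204097000000, difference 1.
(x_2, y_2) = (2281249·2281249 + 292·133500·133500, 2281249·133500 + 133500·2281249) = (10408194000001, 609093483000)
(x_3, y_3) = (2281249·10408194000001 + 292·133500·609093483000, 2281249·609093483000 + 133500·10408194000001) = (47487364308614281249, 2778987798000400500)

2281249 133500
10408194000001 609093483000
47487364308614281249 2778987798000400500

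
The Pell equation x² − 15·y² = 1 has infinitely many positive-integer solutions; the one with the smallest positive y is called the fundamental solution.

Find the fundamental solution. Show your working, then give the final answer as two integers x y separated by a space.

4 1

d=15: √d = [3; 1,6] (ℓ=2, even), read p_1/q_1
a_0=3:  p_0=3·1+0=3,  q_0=3·0+1=1
a_1=1:  p_1=1·3+1=4,  q_1=1·1+0=1
→ (4, 1).  Check: 4²=16, 15·1²=15, difference 1.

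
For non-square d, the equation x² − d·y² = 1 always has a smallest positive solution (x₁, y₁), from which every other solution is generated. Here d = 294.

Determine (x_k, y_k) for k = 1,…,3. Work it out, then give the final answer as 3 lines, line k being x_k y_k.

[17; 6,1,4,1,6,34] for √294; ℓ=6 ⇒ convergent index 5
k=0  a_k=17  p_k/q_k = 17/1
…
k=2  a_k=1  p_k/q_k = 120/7
k=3  a_k=4  p_k/q_k = 583/34
k=4  a_k=1  p_k/q_k = 703/41
k=5  a_k=6  p_k/q_k = 4801/280
→ (4801, 280).  Check: 4801²=23049601, 294·280²=23049600, difference 1.
n=2: (4801,280)∘(4801,280) = (4801·4801+294·280·280, 4801·280+280·4801) = (46099201,2688560)
n=3: (46099201,2688560)∘(4801,280) = (4801·46099201+294·280·2688560, 4801·2688560+280·46099201) = (442644523201,25815552840)

4801 280
46099201 2688560
442644523201 25815552840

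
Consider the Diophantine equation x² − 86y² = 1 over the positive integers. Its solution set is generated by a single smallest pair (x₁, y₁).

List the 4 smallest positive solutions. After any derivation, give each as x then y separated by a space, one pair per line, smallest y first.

10405 1122
216528049 23348820
4505948689285 485888943078
93768792007492801 10111348882104360

d=86: √d = [9; 3,1,1,1,8,1,1,1,3,18] (ℓ=10, even), read p_9/q_9
k=0  a_k=9  p_k/q_k = 9/1
…
k=2  a_k=1  p_k/q_k = 37/4
…
k=5  a_k=8  p_k/q_k = 881/95
k=6  a_k=1  p_k/q_k = 983/106
k=7  a_k=1  p_k/q_k = 1864/201
k=8  a_k=1  p_k/q_k = 2847/307
k=9  a_k=3  p_k/q_k = 10405/1122
(x₁, y₁) = (10405, 1122);  10405² − 86·1122² = 1 ✓
(x_2, y_2) = (10405·10405 + 86·1122·1122, 10405·1122 + 1122·10405) = (216528049, 23348820)
(x_3, y_3) = (10405·216528049 + 86·1122·23348820, 10405·23348820 + 1122·216528049) = (4505948689285, 485888943078)
(x_4, y_4) = (10405·4505948689285 + 86·1122·485888943078, 10405·485888943078 + 1122·4505948689285) = (93768792007492801, 10111348882104360)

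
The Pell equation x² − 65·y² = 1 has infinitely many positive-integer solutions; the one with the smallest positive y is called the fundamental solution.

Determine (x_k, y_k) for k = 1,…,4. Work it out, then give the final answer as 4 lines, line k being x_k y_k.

[8; 16] for √65; ℓ=1 ⇒ convergent index 1
a_0=8:  p_0=8·1+0=8,  q_0=8·0+1=1
a_1=16:  p_1=16·8+1=129,  q_1=16·1+0=16
fundamental: x₁=129, y₁=16  (since 16641 − 65·256 = 1)
(129+16√65)^2 = 33281 + 4128√65
(129+16√65)^3 = 8586369 + 1065008√65
(129+16√65)^4 = 2215249921 + 274767936√65

129 16
33281 4128
8586369 1065008
2215249921 274767936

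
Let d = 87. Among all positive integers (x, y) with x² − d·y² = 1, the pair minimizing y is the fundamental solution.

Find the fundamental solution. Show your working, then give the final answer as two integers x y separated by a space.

28 3

√87 = [9; 3,18, …], period ℓ=2 (even) → k=1
k=0  a_k=9  p_k/q_k = 9/1
k=1  a_k=3  p_k/q_k = 28/3
→ (28, 3).  Check: 28²=784, 87·3²=783, difference 1.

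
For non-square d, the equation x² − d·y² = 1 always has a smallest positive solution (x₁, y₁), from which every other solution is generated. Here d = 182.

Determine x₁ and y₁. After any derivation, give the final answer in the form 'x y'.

d=182: √d = [13; 2,26] (ℓ=2, even), read p_1/q_1
i=0: a=13 ⇒ p=13, q=1
i=1: a=2 ⇒ p=27, q=2
→ (27, 2).  Check: 27²=729, 182·2²=728, difference 1.

27 2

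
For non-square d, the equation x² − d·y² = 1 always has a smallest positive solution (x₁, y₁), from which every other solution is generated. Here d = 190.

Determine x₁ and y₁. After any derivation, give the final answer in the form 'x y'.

52021 3774

√190 = [13; 1,3,1,1,1,…,3,1,26, …], period ℓ=14 (even) → k=13
k=0  a_k=13  p_k/q_k = 13/1
…
k=2  a_k=3  p_k/q_k = 55/4
…
k=10  a_k=1  p_k/q_k = 7085/514
…
k=12  a_k=3  p_k/q_k = 40787/2959
k=13  a_k=1  p_k/q_k = 52021/3774
fundamental: x₁=52021, y₁=3774  (since 2706184441 − 190·14243076 = 1)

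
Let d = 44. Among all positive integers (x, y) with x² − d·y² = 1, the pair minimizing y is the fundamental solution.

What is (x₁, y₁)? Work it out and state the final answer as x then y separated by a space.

199 30

d=44: √d = [6; 1,1,1,2,1,1,1,12] (ℓ=8, even), read p_7/q_7
i=0: a=6 ⇒ p=6, q=1
i=1: a=1 ⇒ p=7, q=1
i=2: a=1 ⇒ p=13, q=2
…
i=4: a=2 ⇒ p=53, q=8
…
i=6: a=1 ⇒ p=126, q=19
i=7: a=1 ⇒ p=199, q=30
fundamental: x₁=199, y₁=30  (since 39601 − 44·900 = 1)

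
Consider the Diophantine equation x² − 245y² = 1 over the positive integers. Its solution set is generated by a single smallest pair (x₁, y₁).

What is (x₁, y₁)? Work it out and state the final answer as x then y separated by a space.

[15; 1,1,1,7,6,7,1,1,1,30] for √245; ℓ=10 ⇒ convergent index 9
k=0  a_k=15  p_k/q_k = 15/1
…
k=3  a_k=1  p_k/q_k = 47/3
k=4  a_k=7  p_k/q_k = 360/23
k=5  a_k=6  p_k/q_k = 2207/141
…
k=7  a_k=1  p_k/q_k = 18016/1151
k=8  a_k=1  p_k/q_k = 33825/2161
k=9  a_k=1  p_k/q_k = 51841/3312
(x₁, y₁) = (51841, 3312);  51841² − 245·3312² = 1 ✓

51841 3312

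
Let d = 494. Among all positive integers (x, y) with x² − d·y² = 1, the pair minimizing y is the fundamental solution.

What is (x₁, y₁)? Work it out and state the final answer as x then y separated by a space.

73035 3286

√494 = [22; 4,2,2,1,2,1,2,2,4,44, …], period ℓ=10 (even) → k=9
a_0=22:  p_0=22·1+0=22,  q_0=22·0+1=1
…
a_2=2:  p_2=2·89+22=200,  q_2=2·4+1=9
a_3=2:  p_3=2·200+89=489,  q_3=2·9+4=22
a_4=1:  p_4=1·489+200=689,  q_4=1·22+9=31
a_5=2:  p_5=2·689+489=1867,  q_5=2·31+22=84
a_6=1:  p_6=1·1867+689=2556,  q_6=1·84+31=115
a_7=2:  p_7=2·2556+1867=6979,  q_7=2·115+84=314
a_8=2:  p_8=2·6979+2556=16514,  q_8=2·314+115=743
a_9=4:  p_9=4·16514+6979=73035,  q_9=4·743+314=3286
fundamental: x₁=73035, y₁=3286  (since 5334111225 − 494·10797796 = 1)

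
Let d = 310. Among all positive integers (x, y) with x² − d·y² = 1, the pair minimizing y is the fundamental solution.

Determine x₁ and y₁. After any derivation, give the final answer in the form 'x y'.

√310 → a₀=17, period (1,1,1,1,5,…,1,1,34); ℓ=16 even so k=15
step 0: (17, 1)  from 17·(1,0) + (0,1)
step 1: (18, 1)  from 1·(17,1) + (1,0)
step 2: (35, 2)  from 1·(18,1) + (17,1)
…
step 5: (493, 28)  from 5·(88,5) + (53,3)
…
step 7: (2060, 117)  from 1·(1567,89) + (493,28)
step 8: (5687, 323)  from 2·(2060,117) + (1567,89)
…
step 10: (28928, 1643)  from 3·(7747,440) + (5687,323)
…
step 12: (181315, 10298)  from 1·(152387,8655) + (28928,1643)
…
step 14: (515017, 29251)  from 1·(333702,18953) + (181315,10298)
step 15: (848719, 48204)  from 1·(515017,29251) + (333702,18953)
fundamental: x₁=848719, y₁=48204  (since 720323940961 − 310·2323625616 = 1)

848719 48204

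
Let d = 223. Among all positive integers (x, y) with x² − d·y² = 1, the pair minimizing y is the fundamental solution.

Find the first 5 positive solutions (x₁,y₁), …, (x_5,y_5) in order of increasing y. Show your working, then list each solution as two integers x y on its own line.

224 15
100351 6720
44957024 3010545
20140646401 1348717440
9022964630624 604222402575

[14; 1,13,1,28] for √223; ℓ=4 ⇒ convergent index 3
step 0: (14, 1)  from 14·(1,0) + (0,1)
step 1: (15, 1)  from 1·(14,1) + (1,0)
step 2: (209, 14)  from 13·(15,1) + (14,1)
step 3: (224, 15)  from 1·(209,14) + (15,1)
fundamental: x₁=224, y₁=15  (since 50176 − 223·225 = 1)
(x_2, y_2) = (224·224 + 223·15·15, 224·15 + 15·224) = (100351, 6720)
(x_3, y_3) = (224·100351 + 223·15·6720, 224·6720 + 15·100351) = (44957024, 3010545)
(x_4, y_4) = (224·44957024 + 223·15·3010545, 224·3010545 + 15·44957024) = (20140646401, 1348717440)
(x_5, y_5) = (224·20140646401 + 223·15·1348717440, 224·1348717440 + 15·20140646401) = (9022964630624, 604222402575)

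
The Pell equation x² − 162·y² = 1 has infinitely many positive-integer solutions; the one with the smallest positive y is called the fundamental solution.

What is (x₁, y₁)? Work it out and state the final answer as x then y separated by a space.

19601 1540

[12; 1,2,1,2,12,2,1,2,1,24] for √162; ℓ=10 ⇒ convergent index 9
k=0  a_k=12  p_k/q_k = 12/1
…
k=2  a_k=2  p_k/q_k = 38/3
k=3  a_k=1  p_k/q_k = 51/4
…
k=5  a_k=12  p_k/q_k = 1731/136
k=6  a_k=2  p_k/q_k = 3602/283
k=7  a_k=1  p_k/q_k = 5333/419
k=8  a_k=2  p_k/q_k = 14268/1121
k=9  a_k=1  p_k/q_k = 19601/1540
→ (19601, 1540).  Check: 19601²=384199201, 162·1540²=384199200, difference 1.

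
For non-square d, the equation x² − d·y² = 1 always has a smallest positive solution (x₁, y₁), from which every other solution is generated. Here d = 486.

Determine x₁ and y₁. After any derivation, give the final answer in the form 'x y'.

[22; 22,44] for √486; ℓ=2 ⇒ convergent index 1
k=0  a_k=22  p_k/q_k = 22/1
k=1  a_k=22  p_k/q_k = 485/22
fundamental: x₁=485, y₁=22  (since 235225 − 486·484 = 1)

485 22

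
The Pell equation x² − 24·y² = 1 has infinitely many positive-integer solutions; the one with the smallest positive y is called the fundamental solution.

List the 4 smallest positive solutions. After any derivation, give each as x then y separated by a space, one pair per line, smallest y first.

d=24: √d = [4; 1,8] (ℓ=2, even), read p_1/q_1
k=0  a_k=4  p_k/q_k = 4/1
k=1  a_k=1  p_k/q_k = 5/1
fundamental: x₁=5, y₁=1  (since 25 − 24·1 = 1)
k=2:  x_2 = 5·5+24·1·1 = 49,  y_2 = 5·1+1·5 = 10
k=3:  x_3 = 5·49+24·1·10 = 485,  y_3 = 5·10+1·49 = 99
k=4:  x_4 = 5·485+24·1·99 = 4801,  y_4 = 5·99+1·485 = 980

5 1
49 10
485 99
4801 980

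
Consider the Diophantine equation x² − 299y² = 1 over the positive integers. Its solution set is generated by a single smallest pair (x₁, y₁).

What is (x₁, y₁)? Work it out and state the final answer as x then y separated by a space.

415 24

√299 → a₀=17, period (3,2,3,34); ℓ=4 even so k=3
a_0=17:  p_0=17·1+0=17,  q_0=17·0+1=1
a_1=3:  p_1=3·17+1=52,  q_1=3·1+0=3
a_2=2:  p_2=2·52+17=121,  q_2=2·3+1=7
a_3=3:  p_3=3·121+52=415,  q_3=3·7+3=24
→ (415, 24).  Check: 415²=172225, 299·24²=172224, difference 1.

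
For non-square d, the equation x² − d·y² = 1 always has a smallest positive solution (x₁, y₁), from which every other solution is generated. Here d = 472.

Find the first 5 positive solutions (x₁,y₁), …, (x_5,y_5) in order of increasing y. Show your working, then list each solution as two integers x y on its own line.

√472 = [21; 1,2,1,1,1,…,2,1,42, …], period ℓ=14 (even) → k=13
i=0: a=21 ⇒ p=21, q=1
…
i=2: a=2 ⇒ p=65, q=3
i=3: a=1 ⇒ p=87, q=4
i=4: a=1 ⇒ p=152, q=7
i=5: a=1 ⇒ p=239, q=11
i=6: a=4 ⇒ p=1108, q=51
i=7: a=5 ⇒ p=5779, q=266
i=8: a=4 ⇒ p=24224, q=1115
i=9: a=1 ⇒ p=30003, q=1381
i=10: a=1 ⇒ p=54227, q=2496
…
i=12: a=2 ⇒ p=222687, q=10250
i=13: a=1 ⇒ p=306917, q=14127
→ (306917, 14127).  Check: 306917²=94198044889, 472·14127²=94198044888, difference 1.
(306917+14127√472)^2 = 188396089777 + 8671632918√472
(306917+14127√472)^3 = 115643925371868101 + 5322943120573485√472
(306917+14127√472)^4 = 70986173286526887819457 + 3267403467465432958572√472
(306917+14127√472)^5 = 43573726693046301732396700037 + 2005643340042853631571511563√472

306917 14127
188396089777 8671632918
115643925371868101 5322943120573485
70986173286526887819457 3267403467465432958572
43573726693046301732396700037 2005643340042853631571511563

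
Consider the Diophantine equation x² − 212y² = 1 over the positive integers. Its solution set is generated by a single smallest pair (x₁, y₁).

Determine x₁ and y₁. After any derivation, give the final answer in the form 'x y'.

√212 = [14; 1,1,3,1,1,…,1,1,28, …], period ℓ=14 (even) → k=13
a_0=14:  p_0=14·1+0=14,  q_0=14·0+1=1
a_1=1:  p_1=1·14+1=15,  q_1=1·1+0=1
a_2=1:  p_2=1·15+14=29,  q_2=1·1+1=2
a_3=3:  p_3=3·29+15=102,  q_3=3·2+1=7
a_4=1:  p_4=1·102+29=131,  q_4=1·7+2=9
a_5=1:  p_5=1·131+102=233,  q_5=1·9+7=16
…
a_7=6:  p_7=6·364+233=2417,  q_7=6·25+16=166
a_8=1:  p_8=1·2417+364=2781,  q_8=1·166+25=191
a_9=1:  p_9=1·2781+2417=5198,  q_9=1·191+166=357
a_10=1:  p_10=1·5198+2781=7979,  q_10=1·357+191=548
…
a_12=1:  p_12=1·29135+7979=37114,  q_12=1·2001+548=2549
a_13=1:  p_13=1·37114+29135=66249,  q_13=1·2549+2001=4550
(x₁, y₁) = (66249, 4550);  66249² − 212·4550² = 1 ✓

66249 4550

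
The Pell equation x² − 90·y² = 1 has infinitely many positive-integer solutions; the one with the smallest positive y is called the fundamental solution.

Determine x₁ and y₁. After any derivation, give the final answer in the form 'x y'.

19 2

[9; 2,18] for √90; ℓ=2 ⇒ convergent index 1
i=0: a=9 ⇒ p=9, q=1
i=1: a=2 ⇒ p=19, q=2
fundamental: x₁=19, y₁=2  (since 361 − 90·4 = 1)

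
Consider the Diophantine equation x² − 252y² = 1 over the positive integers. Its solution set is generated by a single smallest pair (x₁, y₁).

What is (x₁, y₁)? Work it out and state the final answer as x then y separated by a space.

127 8

d=252: √d = [15; 1,6,1,30] (ℓ=4, even), read p_3/q_3
i=0: a=15 ⇒ p=15, q=1
i=1: a=1 ⇒ p=16, q=1
i=2: a=6 ⇒ p=111, q=7
i=3: a=1 ⇒ p=127, q=8
→ (127, 8).  Check: 127²=16129, 252·8²=16128, difference 1.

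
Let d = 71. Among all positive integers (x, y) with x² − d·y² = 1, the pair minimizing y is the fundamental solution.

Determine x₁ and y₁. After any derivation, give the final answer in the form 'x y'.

[8; 2,2,1,7,1,2,2,16] for √71; ℓ=8 ⇒ convergent index 7
a_0=8:  p_0=8·1+0=8,  q_0=8·0+1=1
a_1=2:  p_1=2·8+1=17,  q_1=2·1+0=2
a_2=2:  p_2=2·17+8=42,  q_2=2·2+1=5
a_3=1:  p_3=1·42+17=59,  q_3=1·5+2=7
a_4=7:  p_4=7·59+42=455,  q_4=7·7+5=54
a_5=1:  p_5=1·455+59=514,  q_5=1·54+7=61
a_6=2:  p_6=2·514+455=1483,  q_6=2·61+54=176
a_7=2:  p_7=2·1483+514=3480,  q_7=2·176+61=413
(x₁, y₁) = (3480, 413);  3480² − 71·413² = 1 ✓

3480 413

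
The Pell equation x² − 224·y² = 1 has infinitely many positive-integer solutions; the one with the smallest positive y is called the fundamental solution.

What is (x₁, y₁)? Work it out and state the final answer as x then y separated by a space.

15 1

√224 = [14; 1,28, …], period ℓ=2 (even) → k=1
step 0: (14, 1)  from 14·(1,0) + (0,1)
step 1: (15, 1)  from 1·(14,1) + (1,0)
→ (15, 1).  Check: 15²=225, 224·1²=224, difference 1.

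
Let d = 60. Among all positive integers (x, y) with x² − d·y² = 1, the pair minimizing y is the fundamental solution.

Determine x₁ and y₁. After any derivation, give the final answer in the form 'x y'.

√60 = [7; 1,2,1,14, …], period ℓ=4 (even) → k=3
a_0=7:  p_0=7·1+0=7,  q_0=7·0+1=1
a_1=1:  p_1=1·7+1=8,  q_1=1·1+0=1
a_2=2:  p_2=2·8+7=23,  q_2=2·1+1=3
a_3=1:  p_3=1·23+8=31,  q_3=1·3+1=4
→ (31, 4).  Check: 31²=961, 60·4²=960, difference 1.

31 4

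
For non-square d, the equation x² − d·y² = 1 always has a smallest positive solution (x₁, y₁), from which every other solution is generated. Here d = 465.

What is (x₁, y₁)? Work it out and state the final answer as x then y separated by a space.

15871 736

√465 = [21; 1,1,3,2,2,2,3,1,1,42, …], period ℓ=10 (even) → k=9
k=0  a_k=21  p_k/q_k = 21/1
k=1  a_k=1  p_k/q_k = 22/1
k=2  a_k=1  p_k/q_k = 43/2
…
k=4  a_k=2  p_k/q_k = 345/16
…
k=7  a_k=3  p_k/q_k = 6922/321
k=8  a_k=1  p_k/q_k = 8949/415
k=9  a_k=1  p_k/q_k = 15871/736
→ (15871, 736).  Check: 15871²=251888641, 465·736²=251888640, difference 1.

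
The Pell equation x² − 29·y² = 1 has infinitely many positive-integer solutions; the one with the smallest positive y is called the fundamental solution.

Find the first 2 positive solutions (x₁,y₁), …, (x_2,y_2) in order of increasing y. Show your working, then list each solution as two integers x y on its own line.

√29 = [5; 2,1,1,2,10, …], period ℓ=5 (odd) → k=9
i=0: a=5 ⇒ p=5, q=1
i=1: a=2 ⇒ p=11, q=2
…
i=4: a=2 ⇒ p=70, q=13
…
i=7: a=1 ⇒ p=2251, q=418
i=8: a=1 ⇒ p=3775, q=701
i=9: a=2 ⇒ p=9801, q=1820
→ (9801, 1820).  Check: 9801²=96059601, 29·1820²=96059600, difference 1.
k=2:  x_2 = 9801·9801+29·1820·1820 = 192119201,  y_2 = 9801·1820+1820·9801 = 35675640

9801 1820
192119201 35675640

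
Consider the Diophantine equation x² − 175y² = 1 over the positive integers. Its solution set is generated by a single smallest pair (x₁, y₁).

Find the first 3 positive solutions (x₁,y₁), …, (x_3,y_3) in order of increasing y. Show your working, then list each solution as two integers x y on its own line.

2024 153
8193151 619344
33165873224 2507104359

[13; 4,2,1,2,4,26] for √175; ℓ=6 ⇒ convergent index 5
k=0  a_k=13  p_k/q_k = 13/1
…
k=2  a_k=2  p_k/q_k = 119/9
k=3  a_k=1  p_k/q_k = 172/13
k=4  a_k=2  p_k/q_k = 463/35
k=5  a_k=4  p_k/q_k = 2024/153
→ (2024, 153).  Check: 2024²=4096576, 175·153²=4096575, difference 1.
n=2: (2024,153)∘(2024,153) = (2024·2024+175·153·153, 2024·153+153·2024) = (8193151,619344)
n=3: (8193151,619344)∘(2024,153) = (2024·8193151+175·153·619344, 2024·619344+153·8193151) = (33165873224,2507104359)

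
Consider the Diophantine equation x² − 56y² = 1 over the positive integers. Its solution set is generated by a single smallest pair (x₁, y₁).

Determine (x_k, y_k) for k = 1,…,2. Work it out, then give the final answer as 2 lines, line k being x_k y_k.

d=56: √d = [7; 2,14] (ℓ=2, even), read p_1/q_1
a_0=7:  p_0=7·1+0=7,  q_0=7·0+1=1
a_1=2:  p_1=2·7+1=15,  q_1=2·1+0=2
→ (15, 2).  Check: 15²=225, 56·2²=224, difference 1.
(x_2, y_2) = (15·15 + 56·2·2, 15·2 + 2·15) = (449, 60)

15 2
449 60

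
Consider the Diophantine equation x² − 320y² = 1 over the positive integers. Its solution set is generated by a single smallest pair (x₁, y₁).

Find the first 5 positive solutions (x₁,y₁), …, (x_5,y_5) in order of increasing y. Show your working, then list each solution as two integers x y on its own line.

161 9
51841 2898
16692641 933147
5374978561 300470436
1730726404001 96750547245

√320 = [17; 1,7,1,34, …], period ℓ=4 (even) → k=3
k=0  a_k=17  p_k/q_k = 17/1
k=1  a_k=1  p_k/q_k = 18/1
k=2  a_k=7  p_k/q_k = 143/8
k=3  a_k=1  p_k/q_k = 161/9
→ (161, 9).  Check: 161²=25921, 320·9²=25920, difference 1.
(161+9√320)^2 = 51841 + 2898√320
(161+9√320)^3 = 16692641 + 933147√320
(161+9√320)^4 = 5374978561 + 300470436√320
(161+9√320)^5 = 1730726404001 + 96750547245√320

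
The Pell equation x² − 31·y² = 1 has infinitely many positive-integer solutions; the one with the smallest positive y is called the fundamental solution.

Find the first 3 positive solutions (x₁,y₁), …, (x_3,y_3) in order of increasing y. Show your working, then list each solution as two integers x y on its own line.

[5; 1,1,3,5,3,1,1,10] for √31; ℓ=8 ⇒ convergent index 7
step 0: (5, 1)  from 5·(1,0) + (0,1)
step 1: (6, 1)  from 1·(5,1) + (1,0)
step 2: (11, 2)  from 1·(6,1) + (5,1)
step 3: (39, 7)  from 3·(11,2) + (6,1)
step 4: (206, 37)  from 5·(39,7) + (11,2)
step 5: (657, 118)  from 3·(206,37) + (39,7)
step 6: (863, 155)  from 1·(657,118) + (206,37)
step 7: (1520, 273)  from 1·(863,155) + (657,118)
(x₁, y₁) = (1520, 273);  1520² − 31·273² = 1 ✓
(1520+273√31)^2 = 4620799 + 829920√31
(1520+273√31)^3 = 14047227440 + 2522956527√31

1520 273
4620799 829920
14047227440 2522956527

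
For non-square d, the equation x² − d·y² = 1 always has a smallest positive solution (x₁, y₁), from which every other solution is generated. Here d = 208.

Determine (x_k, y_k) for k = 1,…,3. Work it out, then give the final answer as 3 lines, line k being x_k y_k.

649 45
842401 58410
1093435849 75816135

√208 = [14; 2,2,1,2,2,28, …], period ℓ=6 (even) → k=5
a_0=14:  p_0=14·1+0=14,  q_0=14·0+1=1
…
a_4=2:  p_4=2·101+72=274,  q_4=2·7+5=19
a_5=2:  p_5=2·274+101=649,  q_5=2·19+7=45
→ (649, 45).  Check: 649²=421201, 208·45²=421200, difference 1.
k=2:  x_2 = 649·649+208·45·45 = 842401,  y_2 = 649·45+45·649 = 58410
k=3:  x_3 = 649·842401+208·45·58410 = 1093435849,  y_3 = 649·58410+45·842401 = 75816135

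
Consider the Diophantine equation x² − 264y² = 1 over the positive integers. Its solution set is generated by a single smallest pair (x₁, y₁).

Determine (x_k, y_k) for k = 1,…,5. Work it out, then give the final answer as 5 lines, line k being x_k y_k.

65 4
8449 520
1098305 67596
142771201 8786960
18559157825 1142237204

d=264: √d = [16; 4,32] (ℓ=2, even), read p_1/q_1
step 0: (16, 1)  from 16·(1,0) + (0,1)
step 1: (65, 4)  from 4·(16,1) + (1,0)
(x₁, y₁) = (65, 4);  65² − 264·4² = 1 ✓
(65+4√264)^2 = 8449 + 520√264
(65+4√264)^3 = 1098305 + 67596√264
(65+4√264)^4 = 142771201 + 8786960√264
(65+4√264)^5 = 18559157825 + 1142237204√264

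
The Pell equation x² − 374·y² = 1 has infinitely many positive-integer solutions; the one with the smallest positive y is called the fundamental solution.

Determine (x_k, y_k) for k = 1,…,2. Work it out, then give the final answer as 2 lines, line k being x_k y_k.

3365 174
22646449 1171020

[19; 2,1,18,1,2,38] for √374; ℓ=6 ⇒ convergent index 5
i=0: a=19 ⇒ p=19, q=1
…
i=2: a=1 ⇒ p=58, q=3
i=3: a=18 ⇒ p=1083, q=56
i=4: a=1 ⇒ p=1141, q=59
i=5: a=2 ⇒ p=3365, q=174
→ (3365, 174).  Check: 3365²=11323225, 374·174²=11323224, difference 1.
(3365+174√374)^2 = 22646449 + 1171020√374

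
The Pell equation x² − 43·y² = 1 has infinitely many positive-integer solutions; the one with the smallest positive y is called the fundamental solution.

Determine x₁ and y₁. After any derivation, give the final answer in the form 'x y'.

[6; 1,1,3,1,5,1,3,1,1,12] for √43; ℓ=10 ⇒ convergent index 9
i=0: a=6 ⇒ p=6, q=1
i=1: a=1 ⇒ p=7, q=1
i=2: a=1 ⇒ p=13, q=2
…
i=6: a=1 ⇒ p=400, q=61
…
i=8: a=1 ⇒ p=1941, q=296
i=9: a=1 ⇒ p=3482, q=531
→ (3482, 531).  Check: 3482²=12124324, 43·531²=12124323, difference 1.

3482 531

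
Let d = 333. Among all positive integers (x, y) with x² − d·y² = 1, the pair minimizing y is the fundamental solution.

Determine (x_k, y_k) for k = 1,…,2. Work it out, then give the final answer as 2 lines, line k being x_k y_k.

√333 → a₀=18, period (4,36); ℓ=2 even so k=1
i=0: a=18 ⇒ p=18, q=1
i=1: a=4 ⇒ p=73, q=4
→ (73, 4).  Check: 73²=5329, 333·4²=5328, difference 1.
n=2: (73,4)∘(73,4) = (73·73+333·4·4, 73·4+4·73) = (10657,584)

73 4
10657 584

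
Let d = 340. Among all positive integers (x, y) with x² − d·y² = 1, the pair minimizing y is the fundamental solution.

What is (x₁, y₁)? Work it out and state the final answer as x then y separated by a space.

285769 15498

d=340: √d = [18; 2,3,1,1,1,…,3,2,36] (ℓ=14, even), read p_13/q_13
k=0  a_k=18  p_k/q_k = 18/1
…
k=3  a_k=1  p_k/q_k = 166/9
…
k=5  a_k=1  p_k/q_k = 461/25
…
k=8  a_k=1  p_k/q_k = 7265/394
k=9  a_k=1  p_k/q_k = 13774/747
…
k=11  a_k=1  p_k/q_k = 34813/1888
k=12  a_k=3  p_k/q_k = 125478/6805
k=13  a_k=2  p_k/q_k = 285769/15498
→ (285769, 15498).  Check: 285769²=81663921361, 340·15498²=81663921360, difference 1.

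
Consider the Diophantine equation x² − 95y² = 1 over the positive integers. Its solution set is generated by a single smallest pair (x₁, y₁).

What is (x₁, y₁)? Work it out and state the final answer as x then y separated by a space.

√95 = [9; 1,2,1,18, …], period ℓ=4 (even) → k=3
i=0: a=9 ⇒ p=9, q=1
…
i=2: a=2 ⇒ p=29, q=3
i=3: a=1 ⇒ p=39, q=4
→ (39, 4).  Check: 39²=1521, 95·4²=1520, difference 1.

39 4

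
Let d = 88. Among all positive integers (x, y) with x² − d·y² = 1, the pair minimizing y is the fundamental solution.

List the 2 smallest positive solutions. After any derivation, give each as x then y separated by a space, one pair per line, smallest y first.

d=88: √d = [9; 2,1,1,1,2,18] (ℓ=6, even), read p_5/q_5
k=0  a_k=9  p_k/q_k = 9/1
…
k=2  a_k=1  p_k/q_k = 28/3
k=3  a_k=1  p_k/q_k = 47/5
k=4  a_k=1  p_k/q_k = 75/8
k=5  a_k=2  p_k/q_k = 197/21
fundamental: x₁=197, y₁=21  (since 38809 − 88·441 = 1)
(x_2, y_2) = (197·197 + 88·21·21, 197·21 + 21·197) = (77617, 8274)

197 21
77617 8274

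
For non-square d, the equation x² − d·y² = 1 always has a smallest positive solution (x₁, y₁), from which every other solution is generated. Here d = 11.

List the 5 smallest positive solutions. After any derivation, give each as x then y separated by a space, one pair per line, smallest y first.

[3; 3,6] for √11; ℓ=2 ⇒ convergent index 1
step 0: (3, 1)  from 3·(1,0) + (0,1)
step 1: (10, 3)  from 3·(3,1) + (1,0)
fundamental: x₁=10, y₁=3  (since 100 − 11·9 = 1)
n=2: (10,3)∘(10,3) = (10·10+11·3·3, 10·3+3·10) = (199,60)
n=3: (199,60)∘(10,3) = (10·199+11·3·60, 10·60+3·199) = (3970,1197)
n=4: (3970,1197)∘(10,3) = (10·3970+11·3·1197, 10·1197+3·3970) = (79201,23880)
n=5: (79201,23880)∘(10,3) = (10·79201+11·3·23880, 10·23880+3·79201) = (1580050,476403)

10 3
199 60
3970 1197
79201 23880
1580050 476403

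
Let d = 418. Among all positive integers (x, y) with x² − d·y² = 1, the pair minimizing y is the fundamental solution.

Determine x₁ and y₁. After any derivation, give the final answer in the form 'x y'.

33857 1656

√418 → a₀=20, period (2,4,20,4,2,40); ℓ=6 even so k=5
step 0: (20, 1)  from 20·(1,0) + (0,1)
step 1: (41, 2)  from 2·(20,1) + (1,0)
step 2: (184, 9)  from 4·(41,2) + (20,1)
step 3: (3721, 182)  from 20·(184,9) + (41,2)
step 4: (15068, 737)  from 4·(3721,182) + (184,9)
step 5: (33857, 1656)  from 2·(15068,737) + (3721,182)
(x₁, y₁) = (33857, 1656);  33857² − 418·1656² = 1 ✓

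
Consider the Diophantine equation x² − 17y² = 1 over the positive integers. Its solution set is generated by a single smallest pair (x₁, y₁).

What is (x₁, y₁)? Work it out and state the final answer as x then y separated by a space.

√17 = [4; 8, …], period ℓ=1 (odd) → k=1
k=0  a_k=4  p_k/q_k = 4/1
k=1  a_k=8  p_k/q_k = 33/8
fundamental: x₁=33, y₁=8  (since 1089 − 17·64 = 1)

33 8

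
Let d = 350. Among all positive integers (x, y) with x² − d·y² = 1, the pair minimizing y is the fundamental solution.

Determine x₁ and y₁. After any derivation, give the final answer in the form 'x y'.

[18; 1,2,2,2,1,36] for √350; ℓ=6 ⇒ convergent index 5
a_0=18:  p_0=18·1+0=18,  q_0=18·0+1=1
a_1=1:  p_1=1·18+1=19,  q_1=1·1+0=1
a_2=2:  p_2=2·19+18=56,  q_2=2·1+1=3
a_3=2:  p_3=2·56+19=131,  q_3=2·3+1=7
a_4=2:  p_4=2·131+56=318,  q_4=2·7+3=17
a_5=1:  p_5=1·318+131=449,  q_5=1·17+7=24
(x₁, y₁) = (449, 24);  449² − 350·24² = 1 ✓

449 24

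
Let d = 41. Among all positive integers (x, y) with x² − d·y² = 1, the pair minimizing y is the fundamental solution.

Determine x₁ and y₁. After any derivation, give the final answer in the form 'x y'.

2049 320

√41 = [6; 2,2,12, …], period ℓ=3 (odd) → k=5
k=0  a_k=6  p_k/q_k = 6/1
k=1  a_k=2  p_k/q_k = 13/2
k=2  a_k=2  p_k/q_k = 32/5
…
k=4  a_k=2  p_k/q_k = 826/129
k=5  a_k=2  p_k/q_k = 2049/320
fundamental: x₁=2049, y₁=320  (since 4198401 − 41·102400 = 1)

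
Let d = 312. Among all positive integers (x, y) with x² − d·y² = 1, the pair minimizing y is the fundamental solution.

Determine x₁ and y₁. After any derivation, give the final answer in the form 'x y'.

√312 = [17; 1,1,1,34, …], period ℓ=4 (even) → k=3
i=0: a=17 ⇒ p=17, q=1
…
i=2: a=1 ⇒ p=35, q=2
i=3: a=1 ⇒ p=53, q=3
→ (53, 3).  Check: 53²=2809, 312·3²=2808, difference 1.

53 3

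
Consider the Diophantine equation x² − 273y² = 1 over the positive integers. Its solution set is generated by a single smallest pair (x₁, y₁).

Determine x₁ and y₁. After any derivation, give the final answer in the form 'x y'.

[16; 1,1,10,1,1,32] for √273; ℓ=6 ⇒ convergent index 5
step 0: (16, 1)  from 16·(1,0) + (0,1)
…
step 3: (347, 21)  from 10·(33,2) + (17,1)
step 4: (380, 23)  from 1·(347,21) + (33,2)
step 5: (727, 44)  from 1·(380,23) + (347,21)
→ (727, 44).  Check: 727²=528529, 273·44²=528528, difference 1.

727 44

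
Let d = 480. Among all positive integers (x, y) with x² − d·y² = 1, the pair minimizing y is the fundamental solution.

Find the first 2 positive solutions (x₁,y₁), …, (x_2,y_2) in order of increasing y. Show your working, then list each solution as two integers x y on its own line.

√480 = [21; 1,9,1,42, …], period ℓ=4 (even) → k=3
k=0  a_k=21  p_k/q_k = 21/1
k=1  a_k=1  p_k/q_k = 22/1
k=2  a_k=9  p_k/q_k = 219/10
k=3  a_k=1  p_k/q_k = 241/11
fundamental: x₁=241, y₁=11  (since 58081 − 480·121 = 1)
k=2:  x_2 = 241·241+480·11·11 = 116161,  y_2 = 241·11+11·241 = 5302

241 11
116161 5302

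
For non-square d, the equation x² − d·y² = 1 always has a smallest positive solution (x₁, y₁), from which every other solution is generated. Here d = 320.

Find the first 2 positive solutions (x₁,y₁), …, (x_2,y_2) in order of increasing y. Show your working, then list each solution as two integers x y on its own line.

[17; 1,7,1,34] for √320; ℓ=4 ⇒ convergent index 3
i=0: a=17 ⇒ p=17, q=1
…
i=2: a=7 ⇒ p=143, q=8
i=3: a=1 ⇒ p=161, q=9
fundamental: x₁=161, y₁=9  (since 25921 − 320·81 = 1)
(161+9√320)^2 = 51841 + 2898√320

161 9
51841 2898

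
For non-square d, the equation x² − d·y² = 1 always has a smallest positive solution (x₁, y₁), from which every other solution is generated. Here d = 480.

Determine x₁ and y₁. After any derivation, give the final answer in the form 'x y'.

241 11

[21; 1,9,1,42] for √480; ℓ=4 ⇒ convergent index 3
k=0  a_k=21  p_k/q_k = 21/1
…
k=2  a_k=9  p_k/q_k = 219/10
k=3  a_k=1  p_k/q_k = 241/11
fundamental: x₁=241, y₁=11  (since 58081 − 480·121 = 1)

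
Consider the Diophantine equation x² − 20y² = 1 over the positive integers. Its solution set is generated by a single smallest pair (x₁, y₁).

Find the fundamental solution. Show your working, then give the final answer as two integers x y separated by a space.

[4; 2,8] for √20; ℓ=2 ⇒ convergent index 1
i=0: a=4 ⇒ p=4, q=1
i=1: a=2 ⇒ p=9, q=2
(x₁, y₁) = (9, 2);  9² − 20·2² = 1 ✓

9 2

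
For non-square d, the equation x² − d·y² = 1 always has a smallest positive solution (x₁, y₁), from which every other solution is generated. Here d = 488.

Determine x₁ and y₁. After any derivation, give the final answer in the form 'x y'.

√488 = [22; 11,44, …], period ℓ=2 (even) → k=1
i=0: a=22 ⇒ p=22, q=1
i=1: a=11 ⇒ p=243, q=11
(x₁, y₁) = (243, 11);  243² − 488·11² = 1 ✓

243 11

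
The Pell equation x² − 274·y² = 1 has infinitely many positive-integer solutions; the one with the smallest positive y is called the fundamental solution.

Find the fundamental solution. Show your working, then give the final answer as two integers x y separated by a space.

√274 → a₀=16, period (1,1,4,4,1,1,32); ℓ=7 odd so k=13
k=0  a_k=16  p_k/q_k = 16/1
k=1  a_k=1  p_k/q_k = 17/1
k=2  a_k=1  p_k/q_k = 33/2
k=3  a_k=4  p_k/q_k = 149/9
…
k=5  a_k=1  p_k/q_k = 778/47
k=6  a_k=1  p_k/q_k = 1407/85
k=7  a_k=32  p_k/q_k = 45802/2767
k=8  a_k=1  p_k/q_k = 47209/2852
…
k=10  a_k=4  p_k/q_k = 419253/25328
k=11  a_k=4  p_k/q_k = 1770023/106931
k=12  a_k=1  p_k/q_k = 2189276/132259
k=13  a_k=1  p_k/q_k = 3959299/239190
→ (3959299, 239190).  Check: 3959299²=15676048571401, 274·239190²=15676048571400, difference 1.

3959299 239190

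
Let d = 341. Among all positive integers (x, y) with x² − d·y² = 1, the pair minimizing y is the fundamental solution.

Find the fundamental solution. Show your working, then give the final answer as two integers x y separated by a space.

10626551 575460

d=341: √d = [18; 2,6,1,8,2,…,6,2,36] (ℓ=14, even), read p_13/q_13
a_0=18:  p_0=18·1+0=18,  q_0=18·0+1=1
a_1=2:  p_1=2·18+1=37,  q_1=2·1+0=2
a_2=6:  p_2=6·37+18=240,  q_2=6·2+1=13
a_3=1:  p_3=1·240+37=277,  q_3=1·13+2=15
a_4=8:  p_4=8·277+240=2456,  q_4=8·15+13=133
a_5=2:  p_5=2·2456+277=5189,  q_5=2·133+15=281
a_6=1:  p_6=1·5189+2456=7645,  q_6=1·281+133=414
…
a_9=2:  p_9=2·28124+20479=76727,  q_9=2·1523+1109=4155
a_10=8:  p_10=8·76727+28124=641940,  q_10=8·4155+1523=34763
a_11=1:  p_11=1·641940+76727=718667,  q_11=1·34763+4155=38918
a_12=6:  p_12=6·718667+641940=4953942,  q_12=6·38918+34763=268271
a_13=2:  p_13=2·4953942+718667=10626551,  q_13=2·268271+38918=575460
(x₁, y₁) = (10626551, 575460);  10626551² − 341·575460² = 1 ✓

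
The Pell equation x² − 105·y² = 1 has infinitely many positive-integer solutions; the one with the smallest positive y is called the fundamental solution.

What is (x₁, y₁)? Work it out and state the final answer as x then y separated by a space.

41 4

√105 → a₀=10, period (4,20); ℓ=2 even so k=1
i=0: a=10 ⇒ p=10, q=1
i=1: a=4 ⇒ p=41, q=4
→ (41, 4).  Check: 41²=1681, 105·4²=1680, difference 1.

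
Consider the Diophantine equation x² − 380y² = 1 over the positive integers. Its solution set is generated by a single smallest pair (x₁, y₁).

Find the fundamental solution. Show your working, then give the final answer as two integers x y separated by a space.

39 2

[19; 2,38] for √380; ℓ=2 ⇒ convergent index 1
a_0=19:  p_0=19·1+0=19,  q_0=19·0+1=1
a_1=2:  p_1=2·19+1=39,  q_1=2·1+0=2
(x₁, y₁) = (39, 2);  39² − 380·2² = 1 ✓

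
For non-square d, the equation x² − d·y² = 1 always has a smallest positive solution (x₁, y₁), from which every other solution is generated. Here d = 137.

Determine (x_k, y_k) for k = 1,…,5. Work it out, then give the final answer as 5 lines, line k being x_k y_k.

√137 = [11; 1,2,2,1,1,2,2,1,22, …], period ℓ=9 (odd) → k=17
i=0: a=11 ⇒ p=11, q=1
…
i=5: a=1 ⇒ p=199, q=17
i=6: a=2 ⇒ p=515, q=44
i=7: a=2 ⇒ p=1229, q=105
…
i=9: a=22 ⇒ p=39597, q=3383
i=10: a=1 ⇒ p=41341, q=3532
i=11: a=2 ⇒ p=122279, q=10447
i=12: a=2 ⇒ p=285899, q=24426
…
i=14: a=1 ⇒ p=694077, q=59299
…
i=16: a=2 ⇒ p=4286741, q=366241
i=17: a=1 ⇒ p=6083073, q=519712
fundamental: x₁=6083073, y₁=519712  (since 37003777123329 − 137·270100562944 = 1)
(x_2, y_2) = (6083073·6083073 + 137·519712·519712, 6083073·519712 + 519712·6083073) = (74007554246657, 6322892069952)
(x_3, y_3) = (6083073·74007554246657 + 137·519712·6322892069952, 6083073·6322892069952 + 519712·74007554246657) = (900386710067742990849, 76925228065277725280)
(x_4, y_4) = (6083073·900386710067742990849 + 137·519712·76925228065277725280, 6083073·76925228065277725280 + 519712·900386710067742990849) = (10954236171143757109591351297, 935883555725460013412300928)
(x_5, y_5) = (6083073·10954236171143757109591351297 + 137·519712·935883555725460013412300928, 6083073·935883555725460013412300928 + 519712·10954236171143757109591351297) = (133270836576615035597116312473600513, 11386095977955005515107946008258208)

6083073 519712
74007554246657 6322892069952
900386710067742990849 76925228065277725280
10954236171143757109591351297 935883555725460013412300928
133270836576615035597116312473600513 11386095977955005515107946008258208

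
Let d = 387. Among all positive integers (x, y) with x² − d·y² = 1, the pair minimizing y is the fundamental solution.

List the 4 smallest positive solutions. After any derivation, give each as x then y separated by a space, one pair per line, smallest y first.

3482 177
24248647 1232628
168867574226 8584021215
1175993762661217 59779122508632

√387 → a₀=19, period (1,2,19,2,1,38); ℓ=6 even so k=5
a_0=19:  p_0=19·1+0=19,  q_0=19·0+1=1
a_1=1:  p_1=1·19+1=20,  q_1=1·1+0=1
a_2=2:  p_2=2·20+19=59,  q_2=2·1+1=3
a_3=19:  p_3=19·59+20=1141,  q_3=19·3+1=58
a_4=2:  p_4=2·1141+59=2341,  q_4=2·58+3=119
a_5=1:  p_5=1·2341+1141=3482,  q_5=1·119+58=177
(x₁, y₁) = (3482, 177);  3482² − 387·177² = 1 ✓
(3482+177√387)^2 = 24248647 + 1232628√387
(3482+177√387)^3 = 168867574226 + 8584021215√387
(3482+177√387)^4 = 1175993762661217 + 59779122508632√387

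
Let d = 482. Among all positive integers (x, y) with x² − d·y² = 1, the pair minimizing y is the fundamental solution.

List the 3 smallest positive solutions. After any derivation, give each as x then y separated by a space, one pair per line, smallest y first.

483 22
466577 21252
450712899 20529410

[21; 1,20,1,42] for √482; ℓ=4 ⇒ convergent index 3
step 0: (21, 1)  from 21·(1,0) + (0,1)
…
step 2: (461, 21)  from 20·(22,1) + (21,1)
step 3: (483, 22)  from 1·(461,21) + (22,1)
(x₁, y₁) = (483, 22);  483² − 482·22² = 1 ✓
k=2:  x_2 = 483·483+482·22·22 = 466577,  y_2 = 483·22+22·483 = 21252
k=3:  x_3 = 483·466577+482·22·21252 = 450712899,  y_3 = 483·21252+22·466577 = 20529410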